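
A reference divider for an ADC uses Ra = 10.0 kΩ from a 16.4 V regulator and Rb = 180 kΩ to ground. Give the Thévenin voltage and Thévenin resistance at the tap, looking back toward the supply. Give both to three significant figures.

V_th = 15.5 V, R_th = 9.47 kΩ

V_th is the open-circuit tap voltage: 16.4 × 180/(10.0 + 180) = 15.5 V.
With the supply zeroed, Ra and Rb appear in parallel from the tap: R_th = Ra‖Rb = (10.0 × 180)/190.0 = 9.47 kΩ.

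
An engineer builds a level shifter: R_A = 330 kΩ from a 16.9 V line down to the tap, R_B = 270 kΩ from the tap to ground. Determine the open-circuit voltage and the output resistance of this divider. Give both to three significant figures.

V_th is the open-circuit tap voltage: 16.9 × 270/(330 + 270) = 7.61 V.
With the supply zeroed, R_A and R_B appear in parallel from the tap: R_th = R_A‖R_B = (330 × 270)/600.0 = 148 kΩ.

V_th = 7.61 V, R_th = 148 kΩ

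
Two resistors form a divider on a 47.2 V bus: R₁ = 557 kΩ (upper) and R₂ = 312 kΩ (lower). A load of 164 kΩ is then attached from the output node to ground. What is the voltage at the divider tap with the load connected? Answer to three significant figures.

V_out ≈ 7.64 V

The load sits in parallel with R₂: R₂‖R_L = (312 × 164) / (312 + 164) = 107.5 kΩ.
V_out = 47.2 × 107.5 / (557 + 107.5) = 47.2 × 107.5/664.5 = 7.64 V.
(Unloaded it would have been 16.9 V.)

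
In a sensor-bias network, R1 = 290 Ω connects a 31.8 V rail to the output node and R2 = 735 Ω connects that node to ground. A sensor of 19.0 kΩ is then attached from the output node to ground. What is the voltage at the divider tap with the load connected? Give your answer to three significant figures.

V_out ≈ 22.6 V

The load sits in parallel with R2: R2‖R_L = (735 × 19000) / (735 + 19000) = 707.6 Ω.
V_out = 31.8 × 707.6 / (290 + 707.6) = 31.8 × 707.6/997.6 = 22.6 V.
(Unloaded it would have been 22.8 V.)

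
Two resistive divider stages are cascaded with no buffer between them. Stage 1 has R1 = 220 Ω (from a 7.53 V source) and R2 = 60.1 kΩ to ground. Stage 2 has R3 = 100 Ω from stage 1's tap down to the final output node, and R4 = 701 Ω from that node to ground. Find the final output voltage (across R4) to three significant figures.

Stage 2 presents R3+R4 = 801.0 Ω as a load on stage 1's tap.
Stage 1's lower leg becomes R2‖(R3+R4) = 790.5 Ω, so V_mid = 7.53 × 790.5/1010 = 5.891 V.
Stage 2 is itself unloaded: V_out = V_mid × R4/(R3+R4) = 5.891 × 701/801.0 = 5.16 V.

V_out ≈ 5.16 V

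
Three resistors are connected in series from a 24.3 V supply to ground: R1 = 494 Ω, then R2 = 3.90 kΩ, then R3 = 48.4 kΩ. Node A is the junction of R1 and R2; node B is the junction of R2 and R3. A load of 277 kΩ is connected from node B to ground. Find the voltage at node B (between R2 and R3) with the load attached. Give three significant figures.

V ≈ 22.0 V

At node B, R3 is in parallel with the load: R3‖R_L = 41200 Ω.
Below node A the resistance is R2 + (R3‖R_L) = 45100 Ω, so V_A = 24.3 × 45100/45590 = 24.04 V.
Then V_B = V_A × (R3‖R_L)/(R2 + R3‖R_L) = 24.04 × 41200/45100 = 22.0 V.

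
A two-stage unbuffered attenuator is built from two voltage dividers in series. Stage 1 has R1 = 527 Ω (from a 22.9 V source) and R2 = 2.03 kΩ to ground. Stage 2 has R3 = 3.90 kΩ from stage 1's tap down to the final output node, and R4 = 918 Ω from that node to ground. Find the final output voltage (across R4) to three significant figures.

Stage 2 presents R3+R4 = 4818 Ω as a load on stage 1's tap.
Stage 1's lower leg becomes R2‖(R3+R4) = 1428 Ω, so V_mid = 22.9 × 1428/1955 = 16.73 V.
Stage 2 is itself unloaded: V_out = V_mid × R4/(R3+R4) = 16.73 × 918/4818 = 3.19 V.

V_out ≈ 3.19 V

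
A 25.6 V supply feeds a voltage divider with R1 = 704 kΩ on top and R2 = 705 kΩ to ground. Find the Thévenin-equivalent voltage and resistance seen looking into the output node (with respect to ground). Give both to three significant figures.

V_th is the open-circuit tap voltage: 25.6 × 705/(704 + 705) = 12.8 V.
With the supply zeroed, R1 and R2 appear in parallel from the tap: R_th = R1‖R2 = (704 × 705)/1409 = 352 kΩ.

V_th = 12.8 V, R_th = 352 kΩ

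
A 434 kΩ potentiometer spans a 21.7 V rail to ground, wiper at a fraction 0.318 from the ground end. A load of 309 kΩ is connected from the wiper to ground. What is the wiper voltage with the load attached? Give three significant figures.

The wiper splits the pot into (1−α)R = 296.0 kΩ above and αR = 138.0 kΩ below.
Lower section ‖ load = 95.40 kΩ.
V_wiper = 21.7 × 95.40/(296.0 + 95.40) = 5.29 V.

V ≈ 5.29 V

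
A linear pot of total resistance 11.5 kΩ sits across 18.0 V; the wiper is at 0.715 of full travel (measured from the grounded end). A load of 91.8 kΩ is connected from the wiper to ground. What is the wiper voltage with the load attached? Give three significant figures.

The wiper splits the pot into (1−α)R = 3.278 kΩ above and αR = 8.223 kΩ below.
Lower section ‖ load = 7.547 kΩ.
V_wiper = 18.0 × 7.547/(3.278 + 7.547) = 12.5 V.

V ≈ 12.5 V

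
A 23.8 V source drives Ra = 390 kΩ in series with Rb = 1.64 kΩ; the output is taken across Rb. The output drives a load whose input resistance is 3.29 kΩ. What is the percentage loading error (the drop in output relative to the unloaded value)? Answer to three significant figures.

33.2 %

Unloaded V = 23.8 × 1.64/391.6 = 0.09966 V.
Loaded: Rb‖R_L = 1.094 kΩ, giving V = 23.8 × 1.094/391.1 = 0.06660 V.
Drop = (0.09966 − 0.06660) / 0.09966 = 33.2 %.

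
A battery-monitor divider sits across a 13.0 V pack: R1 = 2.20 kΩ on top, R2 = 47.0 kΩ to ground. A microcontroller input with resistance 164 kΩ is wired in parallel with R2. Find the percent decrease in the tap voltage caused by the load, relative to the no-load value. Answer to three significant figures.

The divider's output (Thévenin) resistance is R1‖R2 = 2.102 kΩ.
Fractional drop under load = R_th/(R_th + R_L) = 2.102 / (2.102 + 164) = 0.01265.
So the output falls by 1.27 %.

1.27 %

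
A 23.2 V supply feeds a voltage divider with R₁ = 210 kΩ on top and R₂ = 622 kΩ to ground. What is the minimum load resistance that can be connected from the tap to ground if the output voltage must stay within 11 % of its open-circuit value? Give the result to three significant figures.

Output resistance R_th = R₁‖R₂ = (210 × 622)/832.0 = 157.0 kΩ.
The fractional drop is R_th/(R_th + R_L); requiring this ≤ 0.110 gives R_L ≥ R_th(1/0.110 − 1) = 157.0 × 8.091 = 1.27 MΩ.

R_L(min) ≈ 1.27 MΩ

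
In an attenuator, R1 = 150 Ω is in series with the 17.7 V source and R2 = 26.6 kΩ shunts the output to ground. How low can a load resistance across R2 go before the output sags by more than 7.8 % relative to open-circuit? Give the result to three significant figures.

R_L(min) ≈ 1.76 kΩ

Output resistance R_th = R1‖R2 = (150 × 26600)/26750 = 149.2 Ω.
The fractional drop is R_th/(R_th + R_L); requiring this ≤ 0.0780 gives R_L ≥ R_th(1/0.0780 − 1) = 149.2 × 11.82 = 1.76 kΩ.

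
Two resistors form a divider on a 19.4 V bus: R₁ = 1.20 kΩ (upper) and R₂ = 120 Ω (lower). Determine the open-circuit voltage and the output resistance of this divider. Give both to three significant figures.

V_th = 1.76 V, R_th = 109 Ω

V_th is the open-circuit tap voltage: 19.4 × 120/(1200 + 120) = 1.76 V.
With the supply zeroed, R₁ and R₂ appear in parallel from the tap: R_th = R₁‖R₂ = (1200 × 120)/1320 = 109 Ω.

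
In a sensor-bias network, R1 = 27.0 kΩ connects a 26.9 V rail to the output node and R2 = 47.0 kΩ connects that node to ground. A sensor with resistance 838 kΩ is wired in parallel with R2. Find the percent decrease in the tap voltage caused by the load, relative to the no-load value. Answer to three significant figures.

The divider's output (Thévenin) resistance is R1‖R2 = 17.15 kΩ.
Fractional drop under load = R_th/(R_th + R_L) = 17.15 / (17.15 + 838) = 0.02005.
So the output falls by 2.01 %.

2.01 %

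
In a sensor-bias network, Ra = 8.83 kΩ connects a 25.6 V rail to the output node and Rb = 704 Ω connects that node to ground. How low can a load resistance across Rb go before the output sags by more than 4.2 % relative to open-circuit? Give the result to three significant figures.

R_L(min) ≈ 14.9 kΩ

Output resistance R_th = Ra‖Rb = (8830 × 704)/9534 = 652.0 Ω.
The fractional drop is R_th/(R_th + R_L); requiring this ≤ 0.0420 gives R_L ≥ R_th(1/0.0420 − 1) = 652.0 × 22.81 = 14.9 kΩ.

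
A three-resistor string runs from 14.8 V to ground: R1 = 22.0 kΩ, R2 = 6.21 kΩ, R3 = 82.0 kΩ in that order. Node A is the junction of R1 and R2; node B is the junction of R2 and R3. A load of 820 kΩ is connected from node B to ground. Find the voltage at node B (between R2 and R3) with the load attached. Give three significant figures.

At node B, R3 is in parallel with the load: R3‖R_L = 74.55 kΩ.
Below node A the resistance is R2 + (R3‖R_L) = 80.76 kΩ, so V_A = 14.8 × 80.76/102.8 = 11.63 V.
Then V_B = V_A × (R3‖R_L)/(R2 + R3‖R_L) = 11.63 × 74.55/80.76 = 10.7 V.

V ≈ 10.7 V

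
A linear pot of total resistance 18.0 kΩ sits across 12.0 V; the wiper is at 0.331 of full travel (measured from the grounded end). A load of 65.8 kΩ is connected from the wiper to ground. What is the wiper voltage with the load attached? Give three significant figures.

V ≈ 3.75 V

The wiper splits the pot into (1−α)R = 12.04 kΩ above and αR = 5.958 kΩ below.
Lower section ‖ load = 5.463 kΩ.
V_wiper = 12.0 × 5.463/(12.04 + 5.463) = 3.75 V.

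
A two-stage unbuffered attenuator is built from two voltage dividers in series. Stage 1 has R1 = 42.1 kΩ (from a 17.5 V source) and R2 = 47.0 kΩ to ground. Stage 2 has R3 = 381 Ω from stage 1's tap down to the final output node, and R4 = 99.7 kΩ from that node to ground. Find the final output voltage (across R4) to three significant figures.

V_out ≈ 7.53 V

Stage 2 presents R3+R4 = 100100 Ω as a load on stage 1's tap.
Stage 1's lower leg becomes R2‖(R3+R4) = 31980 Ω, so V_mid = 17.5 × 31980/74080 = 7.555 V.
Stage 2 is itself unloaded: V_out = V_mid × R4/(R3+R4) = 7.555 × 99700/100100 = 7.53 V.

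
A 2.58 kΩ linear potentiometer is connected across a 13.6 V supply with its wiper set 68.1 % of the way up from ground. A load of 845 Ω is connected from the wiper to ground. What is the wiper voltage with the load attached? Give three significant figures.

The wiper splits the pot into (1−α)R = 823.0 Ω above and αR = 1757 Ω below.
Lower section ‖ load = 570.6 Ω.
V_wiper = 13.6 × 570.6/(823.0 + 570.6) = 5.57 V.

V ≈ 5.57 V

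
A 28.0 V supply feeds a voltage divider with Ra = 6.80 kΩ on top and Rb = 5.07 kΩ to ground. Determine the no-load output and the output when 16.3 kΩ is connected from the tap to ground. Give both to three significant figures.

Open-circuit: V = 28.0 × 5.07/(6.80 + 5.07) = 12.0 V.
With the load, Rb becomes Rb‖R_L = 3.867 kΩ, so V = 28.0 × 3.867/10.67 = 10.2 V.

Unloaded: 12.0 V; loaded: 10.2 V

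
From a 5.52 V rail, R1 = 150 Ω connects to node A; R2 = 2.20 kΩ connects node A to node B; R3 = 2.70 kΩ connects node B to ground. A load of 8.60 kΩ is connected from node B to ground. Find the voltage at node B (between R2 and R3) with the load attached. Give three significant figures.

V ≈ 2.58 V

At node B, R3 is in parallel with the load: R3‖R_L = 2055 Ω.
Below node A the resistance is R2 + (R3‖R_L) = 4255 Ω, so V_A = 5.52 × 4255/4405 = 5.332 V.
Then V_B = V_A × (R3‖R_L)/(R2 + R3‖R_L) = 5.332 × 2055/4255 = 2.58 V.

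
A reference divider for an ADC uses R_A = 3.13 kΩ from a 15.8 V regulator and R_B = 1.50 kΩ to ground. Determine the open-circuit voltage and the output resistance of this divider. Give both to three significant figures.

V_th = 5.12 V, R_th = 1.01 kΩ

V_th is the open-circuit tap voltage: 15.8 × 1.50/(3.13 + 1.50) = 5.12 V.
With the supply zeroed, R_A and R_B appear in parallel from the tap: R_th = R_A‖R_B = (3.13 × 1.50)/4.630 = 1.01 kΩ.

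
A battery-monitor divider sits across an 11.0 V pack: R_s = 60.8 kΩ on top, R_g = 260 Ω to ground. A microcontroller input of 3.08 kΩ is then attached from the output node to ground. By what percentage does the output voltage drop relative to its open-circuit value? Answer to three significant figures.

The divider's output (Thévenin) resistance is R_s‖R_g = 258.9 Ω.
Fractional drop under load = R_th/(R_th + R_L) = 258.9 / (258.9 + 3080) = 0.07754.
So the output falls by 7.75 %.

7.75 %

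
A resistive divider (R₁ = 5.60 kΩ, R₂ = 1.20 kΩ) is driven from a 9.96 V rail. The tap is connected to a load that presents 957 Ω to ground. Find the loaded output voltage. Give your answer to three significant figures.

V_out ≈ 0.865 V

The load sits in parallel with R₂: R₂‖R_L = (1200 × 957) / (1200 + 957) = 532.4 Ω.
V_out = 9.96 × 532.4 / (5600 + 532.4) = 9.96 × 532.4/6132 = 0.865 V.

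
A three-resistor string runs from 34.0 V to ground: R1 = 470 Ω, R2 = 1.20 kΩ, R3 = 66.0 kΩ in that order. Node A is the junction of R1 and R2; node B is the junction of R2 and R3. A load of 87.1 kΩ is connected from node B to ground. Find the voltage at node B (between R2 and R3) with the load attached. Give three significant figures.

V ≈ 32.6 V

At node B, R3 is in parallel with the load: R3‖R_L = 37550 Ω.
Below node A the resistance is R2 + (R3‖R_L) = 38750 Ω, so V_A = 34.0 × 38750/39220 = 33.59 V.
Then V_B = V_A × (R3‖R_L)/(R2 + R3‖R_L) = 33.59 × 37550/38750 = 32.6 V.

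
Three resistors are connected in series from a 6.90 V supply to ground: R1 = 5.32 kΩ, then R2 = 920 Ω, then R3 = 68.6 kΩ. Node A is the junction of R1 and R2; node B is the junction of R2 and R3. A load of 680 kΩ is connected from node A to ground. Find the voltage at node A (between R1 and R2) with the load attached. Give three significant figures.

Below node A the series string R2+R3 = 69520 Ω sits in parallel with the 680000 Ω load: 63070 Ω.
V_A = 6.90 × 63070/(5320 + 63070) = 6.36 V.

V ≈ 6.36 V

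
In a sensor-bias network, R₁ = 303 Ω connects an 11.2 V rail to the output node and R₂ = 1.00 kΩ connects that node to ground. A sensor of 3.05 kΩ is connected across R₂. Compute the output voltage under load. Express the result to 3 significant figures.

The load sits in parallel with R₂: R₂‖R_L = (1000 × 3050) / (1000 + 3050) = 753.1 Ω.
V_out = 11.2 × 753.1 / (303 + 753.1) = 11.2 × 753.1/1056 = 7.99 V.

V_out ≈ 7.99 V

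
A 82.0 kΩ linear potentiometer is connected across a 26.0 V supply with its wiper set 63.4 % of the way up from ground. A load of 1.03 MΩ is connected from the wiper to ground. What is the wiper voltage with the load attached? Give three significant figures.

V ≈ 16.2 V

The wiper splits the pot into (1−α)R = 30.01 kΩ above and αR = 51.99 kΩ below.
Lower section ‖ load = 49.49 kΩ.
V_wiper = 26.0 × 49.49/(30.01 + 49.49) = 16.2 V.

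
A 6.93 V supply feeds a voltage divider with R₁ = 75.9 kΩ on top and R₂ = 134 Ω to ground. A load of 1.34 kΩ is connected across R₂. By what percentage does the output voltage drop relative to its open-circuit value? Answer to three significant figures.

Unloaded V = 6.93 × 134/76030 = 0.012213 V.
Loaded: R₂‖R_L = 121.8 Ω, giving V = 6.93 × 121.8/76020 = 0.011105 V.
Drop = (0.012213 − 0.011105) / 0.012213 = 9.08 %.

9.08 %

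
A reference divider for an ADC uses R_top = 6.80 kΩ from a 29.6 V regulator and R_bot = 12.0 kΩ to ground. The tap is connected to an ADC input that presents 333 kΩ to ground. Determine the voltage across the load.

The load sits in parallel with R_bot: R_bot‖R_L = (12.0 × 333) / (12.0 + 333) = 11.58 kΩ.
V_out = 29.6 × 11.58 / (6.80 + 11.58) = 29.6 × 11.58/18.38 = 18.7 V.
(Unloaded it would have been 18.9 V.)

V_out ≈ 18.7 V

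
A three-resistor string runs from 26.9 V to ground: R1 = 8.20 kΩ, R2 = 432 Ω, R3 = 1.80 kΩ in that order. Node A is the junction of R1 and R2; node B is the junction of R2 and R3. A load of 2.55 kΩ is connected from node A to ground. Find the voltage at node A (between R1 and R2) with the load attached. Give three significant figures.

V ≈ 3.41 V

Below node A the series string R2+R3 = 2232 Ω sits in parallel with the 2550 Ω load: 1190 Ω.
V_A = 26.9 × 1190/(8200 + 1190) = 3.41 V.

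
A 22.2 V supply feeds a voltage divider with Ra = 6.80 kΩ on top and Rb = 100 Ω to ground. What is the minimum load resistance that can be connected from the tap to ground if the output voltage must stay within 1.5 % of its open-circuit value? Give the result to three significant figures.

R_L(min) ≈ 6.47 kΩ

Output resistance R_th = Ra‖Rb = (6800 × 100)/6900 = 98.55 Ω.
The fractional drop is R_th/(R_th + R_L); requiring this ≤ 0.0150 gives R_L ≥ R_th(1/0.0150 − 1) = 98.55 × 65.67 = 6.47 kΩ.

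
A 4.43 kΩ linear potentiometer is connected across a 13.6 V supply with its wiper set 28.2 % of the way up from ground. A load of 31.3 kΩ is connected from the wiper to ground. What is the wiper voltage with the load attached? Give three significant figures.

V ≈ 3.73 V

The wiper splits the pot into (1−α)R = 3.181 kΩ above and αR = 1.249 kΩ below.
Lower section ‖ load = 1.201 kΩ.
V_wiper = 13.6 × 1.201/(3.181 + 1.201) = 3.73 V.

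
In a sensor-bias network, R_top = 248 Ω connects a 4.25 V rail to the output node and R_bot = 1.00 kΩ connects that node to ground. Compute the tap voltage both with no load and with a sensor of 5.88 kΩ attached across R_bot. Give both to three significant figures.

Unloaded: 3.41 V; loaded: 3.29 V

Open-circuit: V = 4.25 × 1000/(248 + 1000) = 3.41 V.
With the load, R_bot becomes R_bot‖R_L = 854.7 Ω, so V = 4.25 × 854.7/1103 = 3.29 V.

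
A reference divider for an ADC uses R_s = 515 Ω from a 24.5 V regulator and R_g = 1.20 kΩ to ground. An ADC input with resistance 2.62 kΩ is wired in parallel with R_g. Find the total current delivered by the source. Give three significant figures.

I ≈ 18.3 mA

R_g‖R_L = 823.0 Ω, so the source sees R_s + R_g‖R_L = 1338 Ω.
I = 24.5 V / 1338 Ω = 18.3 mA.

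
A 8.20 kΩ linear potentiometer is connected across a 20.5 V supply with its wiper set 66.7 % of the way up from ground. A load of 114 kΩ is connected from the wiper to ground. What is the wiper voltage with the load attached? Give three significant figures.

V ≈ 13.5 V

The wiper splits the pot into (1−α)R = 2.731 kΩ above and αR = 5.469 kΩ below.
Lower section ‖ load = 5.219 kΩ.
V_wiper = 20.5 × 5.219/(2.731 + 5.219) = 13.5 V.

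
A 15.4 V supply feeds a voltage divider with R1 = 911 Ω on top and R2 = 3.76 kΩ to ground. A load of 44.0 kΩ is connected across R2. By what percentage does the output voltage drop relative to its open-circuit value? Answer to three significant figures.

The divider's output (Thévenin) resistance is R1‖R2 = 733.3 Ω.
Fractional drop under load = R_th/(R_th + R_L) = 733.3 / (733.3 + 44000) = 0.01639.
So the output falls by 1.64 %.

1.64 %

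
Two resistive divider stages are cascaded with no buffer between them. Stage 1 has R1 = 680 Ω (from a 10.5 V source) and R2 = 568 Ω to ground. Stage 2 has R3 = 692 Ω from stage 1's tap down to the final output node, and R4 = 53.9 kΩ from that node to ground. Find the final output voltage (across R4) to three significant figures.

Stage 2 presents R3+R4 = 54590 Ω as a load on stage 1's tap.
Stage 1's lower leg becomes R2‖(R3+R4) = 562.2 Ω, so V_mid = 10.5 × 562.2/1242 = 4.752 V.
Stage 2 is itself unloaded: V_out = V_mid × R4/(R3+R4) = 4.752 × 53900/54590 = 4.69 V.

V_out ≈ 4.69 V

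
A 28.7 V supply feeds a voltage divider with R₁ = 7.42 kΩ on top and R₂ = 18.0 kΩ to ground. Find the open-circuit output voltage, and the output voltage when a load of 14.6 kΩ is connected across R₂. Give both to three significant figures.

Unloaded: 20.3 V; loaded: 14.9 V

Open-circuit: V = 28.7 × 18.0/(7.42 + 18.0) = 20.3 V.
With the load, R₂ becomes R₂‖R_L = 8.061 kΩ, so V = 28.7 × 8.061/15.48 = 14.9 V.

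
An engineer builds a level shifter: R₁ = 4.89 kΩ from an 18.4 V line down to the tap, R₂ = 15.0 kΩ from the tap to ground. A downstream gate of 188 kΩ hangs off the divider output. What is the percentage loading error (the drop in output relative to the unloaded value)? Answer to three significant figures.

The divider's output (Thévenin) resistance is R₁‖R₂ = 3.688 kΩ.
Fractional drop under load = R_th/(R_th + R_L) = 3.688 / (3.688 + 188) = 0.01924.
So the output falls by 1.92 %.

1.92 %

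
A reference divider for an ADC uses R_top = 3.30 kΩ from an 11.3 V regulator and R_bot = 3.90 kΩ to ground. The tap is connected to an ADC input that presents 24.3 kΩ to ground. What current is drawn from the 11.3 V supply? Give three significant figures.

R_bot‖R_L = 3.361 kΩ, so the source sees R_top + R_bot‖R_L = 6.661 kΩ.
I = 11.3 V / 6.661 kΩ = 1.70 mA.

I ≈ 1.70 mA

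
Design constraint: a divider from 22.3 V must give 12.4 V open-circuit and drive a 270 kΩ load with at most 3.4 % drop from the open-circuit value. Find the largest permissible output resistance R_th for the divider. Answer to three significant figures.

Loading drop = R_th/(R_th + R_L) ≤ 0.0340, so R_th ≤ R_L · ε/(1−ε) = 270 kΩ × 0.0340/0.9660 = 9.50 kΩ.
(Any R1, R2 with R2/(R1+R2) = 0.556 and R1‖R2 ≤ 9.50 kΩ will meet the spec.)

R_th ≤ 9.50 kΩ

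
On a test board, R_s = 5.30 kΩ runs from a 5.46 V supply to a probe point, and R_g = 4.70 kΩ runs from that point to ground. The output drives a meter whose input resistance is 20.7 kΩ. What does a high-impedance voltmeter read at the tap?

V_out ≈ 2.29 V

The load sits in parallel with R_g: R_g‖R_L = (4.70 × 20.7) / (4.70 + 20.7) = 3.830 kΩ.
V_out = 5.46 × 3.830 / (5.30 + 3.830) = 5.46 × 3.830/9.130 = 2.29 V.
(Unloaded it would have been 2.57 V.)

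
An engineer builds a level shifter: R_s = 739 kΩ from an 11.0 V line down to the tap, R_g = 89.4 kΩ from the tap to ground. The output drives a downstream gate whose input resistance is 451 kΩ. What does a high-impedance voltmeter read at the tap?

V_out ≈ 1.01 V

The load sits in parallel with R_g: R_g‖R_L = (89.4 × 451) / (89.4 + 451) = 74.61 kΩ.
V_out = 11.0 × 74.61 / (739 + 74.61) = 11.0 × 74.61/813.6 = 1.01 V.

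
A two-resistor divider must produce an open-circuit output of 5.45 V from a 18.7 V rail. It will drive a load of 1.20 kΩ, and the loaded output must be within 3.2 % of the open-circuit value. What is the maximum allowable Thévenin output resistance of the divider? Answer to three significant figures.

Loading drop = R_th/(R_th + R_L) ≤ 0.0320, so R_th ≤ R_L · ε/(1−ε) = 1.20 kΩ × 0.0320/0.9680 = 39.7 Ω.
(Any R1, R2 with R2/(R1+R2) = 0.291 and R1‖R2 ≤ 39.7 Ω will meet the spec.)

R_th ≤ 39.7 Ω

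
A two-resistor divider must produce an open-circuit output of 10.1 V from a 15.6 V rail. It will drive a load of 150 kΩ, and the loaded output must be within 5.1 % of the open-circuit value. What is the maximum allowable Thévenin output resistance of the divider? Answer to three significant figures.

R_th ≤ 8.06 kΩ

Loading drop = R_th/(R_th + R_L) ≤ 0.0510, so R_th ≤ R_L · ε/(1−ε) = 150 kΩ × 0.0510/0.9490 = 8.06 kΩ.
(Any R1, R2 with R2/(R1+R2) = 0.647 and R1‖R2 ≤ 8.06 kΩ will meet the spec.)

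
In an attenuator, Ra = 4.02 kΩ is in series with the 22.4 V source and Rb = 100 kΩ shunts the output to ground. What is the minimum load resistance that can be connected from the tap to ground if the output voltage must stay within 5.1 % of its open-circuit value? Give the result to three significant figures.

R_L(min) ≈ 71.9 kΩ

Output resistance R_th = Ra‖Rb = (4.02 × 100)/104.0 = 3.865 kΩ.
The fractional drop is R_th/(R_th + R_L); requiring this ≤ 0.0510 gives R_L ≥ R_th(1/0.0510 − 1) = 3.865 × 18.61 = 71.9 kΩ.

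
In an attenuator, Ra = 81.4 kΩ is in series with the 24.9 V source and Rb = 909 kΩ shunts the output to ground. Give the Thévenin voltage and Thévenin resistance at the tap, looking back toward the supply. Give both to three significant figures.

V_th is the open-circuit tap voltage: 24.9 × 909/(81.4 + 909) = 22.9 V.
With the supply zeroed, Ra and Rb appear in parallel from the tap: R_th = Ra‖Rb = (81.4 × 909)/990.4 = 74.7 kΩ.

V_th = 22.9 V, R_th = 74.7 kΩ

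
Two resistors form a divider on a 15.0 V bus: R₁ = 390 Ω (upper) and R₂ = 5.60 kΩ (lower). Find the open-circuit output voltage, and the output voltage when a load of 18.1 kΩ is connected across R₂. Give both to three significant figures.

Open-circuit: V = 15.0 × 5600/(390 + 5600) = 14.0 V.
With the load, R₂ becomes R₂‖R_L = 4277 Ω, so V = 15.0 × 4277/4667 = 13.7 V.

Unloaded: 14.0 V; loaded: 13.7 V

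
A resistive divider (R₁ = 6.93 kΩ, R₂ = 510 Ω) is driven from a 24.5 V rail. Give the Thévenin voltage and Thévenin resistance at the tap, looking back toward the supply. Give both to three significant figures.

V_th = 1.68 V, R_th = 475 Ω

V_th is the open-circuit tap voltage: 24.5 × 510/(6930 + 510) = 1.68 V.
With the supply zeroed, R₁ and R₂ appear in parallel from the tap: R_th = R₁‖R₂ = (6930 × 510)/7440 = 475 Ω.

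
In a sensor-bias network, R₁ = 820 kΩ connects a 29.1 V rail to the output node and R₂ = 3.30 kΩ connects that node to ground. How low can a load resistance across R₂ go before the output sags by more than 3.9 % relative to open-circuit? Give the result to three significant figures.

R_L(min) ≈ 81.0 kΩ

Output resistance R_th = R₁‖R₂ = (820 × 3.30)/823.3 = 3.287 kΩ.
The fractional drop is R_th/(R_th + R_L); requiring this ≤ 0.0390 gives R_L ≥ R_th(1/0.0390 − 1) = 3.287 × 24.64 = 81.0 kΩ.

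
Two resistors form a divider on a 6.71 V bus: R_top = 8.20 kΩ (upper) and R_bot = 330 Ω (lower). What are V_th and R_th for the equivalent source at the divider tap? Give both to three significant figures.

V_th = 0.260 V, R_th = 317 Ω

V_th is the open-circuit tap voltage: 6.71 × 330/(8200 + 330) = 0.260 V.
With the supply zeroed, R_top and R_bot appear in parallel from the tap: R_th = R_top‖R_bot = (8200 × 330)/8530 = 317 Ω.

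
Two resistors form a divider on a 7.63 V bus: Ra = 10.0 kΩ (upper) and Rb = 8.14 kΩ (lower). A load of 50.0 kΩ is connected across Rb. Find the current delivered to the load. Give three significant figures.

I_L ≈ 0.0628 mA

Rb‖R_L = 7.000 kΩ; V_out = 7.63 × 7.000/17.00 = 3.142 V.
I_L = V_out / R_L = 3.142 / 50.0 kΩ = 0.0628 mA.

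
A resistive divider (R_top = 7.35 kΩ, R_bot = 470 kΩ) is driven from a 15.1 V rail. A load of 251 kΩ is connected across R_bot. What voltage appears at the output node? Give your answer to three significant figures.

V_out ≈ 14.5 V

The load sits in parallel with R_bot: R_bot‖R_L = (470 × 251) / (470 + 251) = 163.6 kΩ.
V_out = 15.1 × 163.6 / (7.35 + 163.6) = 15.1 × 163.6/171.0 = 14.5 V.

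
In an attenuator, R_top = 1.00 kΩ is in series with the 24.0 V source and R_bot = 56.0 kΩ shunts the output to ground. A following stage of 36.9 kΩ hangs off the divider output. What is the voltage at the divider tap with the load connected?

The load sits in parallel with R_bot: R_bot‖R_L = (56.0 × 36.9) / (56.0 + 36.9) = 22.24 kΩ.
V_out = 24.0 × 22.24 / (1.00 + 22.24) = 24.0 × 22.24/23.24 = 23.0 V.

V_out ≈ 23.0 V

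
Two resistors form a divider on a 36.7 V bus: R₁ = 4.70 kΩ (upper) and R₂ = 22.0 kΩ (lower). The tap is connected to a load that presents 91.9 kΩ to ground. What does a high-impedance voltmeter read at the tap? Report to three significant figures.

V_out ≈ 29.0 V

The load sits in parallel with R₂: R₂‖R_L = (22.0 × 91.9) / (22.0 + 91.9) = 17.75 kΩ.
V_out = 36.7 × 17.75 / (4.70 + 17.75) = 36.7 × 17.75/22.45 = 29.0 V.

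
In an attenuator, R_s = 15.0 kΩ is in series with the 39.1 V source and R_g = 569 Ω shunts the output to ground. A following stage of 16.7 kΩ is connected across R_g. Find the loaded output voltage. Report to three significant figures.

The load sits in parallel with R_g: R_g‖R_L = (569 × 16700) / (569 + 16700) = 550.3 Ω.
V_out = 39.1 × 550.3 / (15000 + 550.3) = 39.1 × 550.3/15550 = 1.38 V.
(Unloaded it would have been 1.43 V.)

V_out ≈ 1.38 V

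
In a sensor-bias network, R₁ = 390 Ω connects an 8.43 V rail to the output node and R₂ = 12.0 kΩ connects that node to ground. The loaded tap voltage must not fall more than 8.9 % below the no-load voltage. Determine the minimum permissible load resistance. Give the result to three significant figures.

Output resistance R_th = R₁‖R₂ = (390 × 12000)/12390 = 377.7 Ω.
The fractional drop is R_th/(R_th + R_L); requiring this ≤ 0.0890 gives R_L ≥ R_th(1/0.0890 − 1) = 377.7 × 10.24 = 3.87 kΩ.

R_L(min) ≈ 3.87 kΩ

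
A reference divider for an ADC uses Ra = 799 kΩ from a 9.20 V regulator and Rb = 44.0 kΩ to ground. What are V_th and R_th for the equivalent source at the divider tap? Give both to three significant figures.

V_th = 0.480 V, R_th = 41.7 kΩ

V_th is the open-circuit tap voltage: 9.20 × 44.0/(799 + 44.0) = 0.480 V.
With the supply zeroed, Ra and Rb appear in parallel from the tap: R_th = Ra‖Rb = (799 × 44.0)/843.0 = 41.7 kΩ.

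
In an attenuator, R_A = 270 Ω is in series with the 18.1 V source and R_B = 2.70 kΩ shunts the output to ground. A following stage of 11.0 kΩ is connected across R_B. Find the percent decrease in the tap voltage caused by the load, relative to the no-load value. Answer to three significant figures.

The divider's output (Thévenin) resistance is R_A‖R_B = 245.5 Ω.
Fractional drop under load = R_th/(R_th + R_L) = 245.5 / (245.5 + 11000) = 0.02183.
So the output falls by 2.18 %.

2.18 %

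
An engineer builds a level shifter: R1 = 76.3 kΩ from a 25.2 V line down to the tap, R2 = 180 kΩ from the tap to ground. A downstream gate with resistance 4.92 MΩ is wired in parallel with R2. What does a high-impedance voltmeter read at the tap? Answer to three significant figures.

V_out ≈ 17.5 V

The load sits in parallel with R2: R2‖R_L = (180 × 4920) / (180 + 4920) = 173.6 kΩ.
V_out = 25.2 × 173.6 / (76.3 + 173.6) = 25.2 × 173.6/249.9 = 17.5 V.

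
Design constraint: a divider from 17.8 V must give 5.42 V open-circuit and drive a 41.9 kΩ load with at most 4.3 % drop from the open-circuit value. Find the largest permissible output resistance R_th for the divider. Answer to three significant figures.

R_th ≤ 1.88 kΩ

Loading drop = R_th/(R_th + R_L) ≤ 0.0430, so R_th ≤ R_L · ε/(1−ε) = 41.9 kΩ × 0.0430/0.9570 = 1.88 kΩ.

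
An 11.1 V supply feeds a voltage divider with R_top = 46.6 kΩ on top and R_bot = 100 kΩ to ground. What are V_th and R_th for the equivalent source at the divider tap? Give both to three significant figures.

V_th is the open-circuit tap voltage: 11.1 × 100/(46.6 + 100) = 7.57 V.
With the supply zeroed, R_top and R_bot appear in parallel from the tap: R_th = R_top‖R_bot = (46.6 × 100)/146.6 = 31.8 kΩ.

V_th = 7.57 V, R_th = 31.8 kΩ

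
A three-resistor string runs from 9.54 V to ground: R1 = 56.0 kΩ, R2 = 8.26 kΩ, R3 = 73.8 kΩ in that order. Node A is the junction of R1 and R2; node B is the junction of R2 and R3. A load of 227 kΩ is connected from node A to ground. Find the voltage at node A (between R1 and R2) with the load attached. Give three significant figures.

V ≈ 4.95 V

Below node A the series string R2+R3 = 82.06 kΩ sits in parallel with the 227 kΩ load: 60.27 kΩ.
V_A = 9.54 × 60.27/(56.0 + 60.27) = 4.95 V.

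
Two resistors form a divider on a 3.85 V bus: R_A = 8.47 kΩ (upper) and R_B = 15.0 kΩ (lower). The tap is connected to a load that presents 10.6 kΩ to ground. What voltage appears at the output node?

The load sits in parallel with R_B: R_B‖R_L = (15.0 × 10.6) / (15.0 + 10.6) = 6.211 kΩ.
V_out = 3.85 × 6.211 / (8.47 + 6.211) = 3.85 × 6.211/14.68 = 1.63 V.
(Unloaded it would have been 2.46 V.)

V_out ≈ 1.63 V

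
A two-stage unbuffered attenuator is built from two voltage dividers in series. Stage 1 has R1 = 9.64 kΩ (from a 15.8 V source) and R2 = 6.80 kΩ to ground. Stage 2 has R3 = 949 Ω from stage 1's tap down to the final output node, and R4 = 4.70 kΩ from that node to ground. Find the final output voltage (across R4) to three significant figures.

Stage 2 presents R3+R4 = 5649 Ω as a load on stage 1's tap.
Stage 1's lower leg becomes R2‖(R3+R4) = 3086 Ω, so V_mid = 15.8 × 3086/12730 = 3.831 V.
Stage 2 is itself unloaded: V_out = V_mid × R4/(R3+R4) = 3.831 × 4700/5649 = 3.19 V.

V_out ≈ 3.19 V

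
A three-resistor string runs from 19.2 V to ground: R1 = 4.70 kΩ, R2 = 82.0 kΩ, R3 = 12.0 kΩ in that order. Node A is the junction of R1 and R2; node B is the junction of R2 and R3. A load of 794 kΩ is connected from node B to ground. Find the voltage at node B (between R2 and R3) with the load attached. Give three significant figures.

At node B, R3 is in parallel with the load: R3‖R_L = 11.82 kΩ.
Below node A the resistance is R2 + (R3‖R_L) = 93.82 kΩ, so V_A = 19.2 × 93.82/98.52 = 18.28 V.
Then V_B = V_A × (R3‖R_L)/(R2 + R3‖R_L) = 18.28 × 11.82/93.82 = 2.30 V.

V ≈ 2.30 V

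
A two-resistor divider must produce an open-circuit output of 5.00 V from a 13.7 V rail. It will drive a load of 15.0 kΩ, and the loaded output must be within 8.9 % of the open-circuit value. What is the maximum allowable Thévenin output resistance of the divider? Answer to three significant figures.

R_th ≤ 1.47 kΩ

Loading drop = R_th/(R_th + R_L) ≤ 0.0890, so R_th ≤ R_L · ε/(1−ε) = 15.0 kΩ × 0.0890/0.9110 = 1.47 kΩ.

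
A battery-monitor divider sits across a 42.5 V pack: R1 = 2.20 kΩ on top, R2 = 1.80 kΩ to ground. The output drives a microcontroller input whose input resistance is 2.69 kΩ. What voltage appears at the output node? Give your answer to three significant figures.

V_out ≈ 14.0 V

The load sits in parallel with R2: R2‖R_L = (1.80 × 2.69) / (1.80 + 2.69) = 1.078 kΩ.
V_out = 42.5 × 1.078 / (2.20 + 1.078) = 42.5 × 1.078/3.278 = 14.0 V.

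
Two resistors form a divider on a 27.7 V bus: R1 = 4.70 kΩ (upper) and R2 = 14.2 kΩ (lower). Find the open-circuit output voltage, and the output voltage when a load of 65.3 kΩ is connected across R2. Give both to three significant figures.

Unloaded: 20.8 V; loaded: 19.7 V

Open-circuit: V = 27.7 × 14.2/(4.70 + 14.2) = 20.8 V.
With the load, R2 becomes R2‖R_L = 11.66 kΩ, so V = 27.7 × 11.66/16.36 = 19.7 V.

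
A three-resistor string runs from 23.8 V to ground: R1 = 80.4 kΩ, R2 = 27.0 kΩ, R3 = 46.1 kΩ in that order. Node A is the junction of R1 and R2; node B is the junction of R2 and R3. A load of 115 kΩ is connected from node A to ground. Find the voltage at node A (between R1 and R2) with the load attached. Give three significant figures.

V ≈ 8.50 V

Below node A the series string R2+R3 = 73.10 kΩ sits in parallel with the 115 kΩ load: 44.69 kΩ.
V_A = 23.8 × 44.69/(80.4 + 44.69) = 8.50 V.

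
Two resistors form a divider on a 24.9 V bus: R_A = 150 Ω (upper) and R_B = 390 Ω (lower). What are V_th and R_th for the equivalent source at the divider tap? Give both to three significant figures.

V_th is the open-circuit tap voltage: 24.9 × 390/(150 + 390) = 18.0 V.
With the supply zeroed, R_A and R_B appear in parallel from the tap: R_th = R_A‖R_B = (150 × 390)/540.0 = 108 Ω.

V_th = 18.0 V, R_th = 108 Ω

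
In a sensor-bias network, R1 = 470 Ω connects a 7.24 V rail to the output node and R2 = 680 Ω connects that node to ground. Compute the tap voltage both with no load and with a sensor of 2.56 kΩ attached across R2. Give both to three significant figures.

Open-circuit: V = 7.24 × 680/(470 + 680) = 4.28 V.
With the load, R2 becomes R2‖R_L = 537.3 Ω, so V = 7.24 × 537.3/1007 = 3.86 V.

Unloaded: 4.28 V; loaded: 3.86 V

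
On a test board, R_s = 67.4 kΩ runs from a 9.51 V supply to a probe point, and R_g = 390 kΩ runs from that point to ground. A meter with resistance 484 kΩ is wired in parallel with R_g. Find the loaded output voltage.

The load sits in parallel with R_g: R_g‖R_L = (390 × 484) / (390 + 484) = 216.0 kΩ.
V_out = 9.51 × 216.0 / (67.4 + 216.0) = 9.51 × 216.0/283.4 = 7.25 V.

V_out ≈ 7.25 V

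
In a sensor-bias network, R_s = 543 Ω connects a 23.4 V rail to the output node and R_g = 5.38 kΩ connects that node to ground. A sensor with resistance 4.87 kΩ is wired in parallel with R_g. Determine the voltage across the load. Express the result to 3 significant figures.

V_out ≈ 19.3 V

The load sits in parallel with R_g: R_g‖R_L = (5380 × 4870) / (5380 + 4870) = 2556 Ω.
V_out = 23.4 × 2556 / (543 + 2556) = 23.4 × 2556/3099 = 19.3 V.
(Unloaded it would have been 21.3 V.)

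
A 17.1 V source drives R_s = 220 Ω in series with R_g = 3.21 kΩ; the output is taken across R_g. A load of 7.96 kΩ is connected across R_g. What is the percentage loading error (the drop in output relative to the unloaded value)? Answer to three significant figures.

2.52 %

The divider's output (Thévenin) resistance is R_s‖R_g = 205.9 Ω.
Fractional drop under load = R_th/(R_th + R_L) = 205.9 / (205.9 + 7960) = 0.02521.
So the output falls by 2.52 %.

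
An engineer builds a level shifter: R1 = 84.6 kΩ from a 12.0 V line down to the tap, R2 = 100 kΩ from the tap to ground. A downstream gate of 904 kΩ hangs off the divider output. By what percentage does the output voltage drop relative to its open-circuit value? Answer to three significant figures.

4.82 %

The divider's output (Thévenin) resistance is R1‖R2 = 45.83 kΩ.
Fractional drop under load = R_th/(R_th + R_L) = 45.83 / (45.83 + 904) = 0.04825.
So the output falls by 4.82 %.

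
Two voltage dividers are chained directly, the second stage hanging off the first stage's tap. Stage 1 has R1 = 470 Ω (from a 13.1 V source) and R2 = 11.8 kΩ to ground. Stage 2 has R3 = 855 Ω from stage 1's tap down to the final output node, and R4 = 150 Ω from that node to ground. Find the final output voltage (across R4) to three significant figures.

Stage 2 presents R3+R4 = 1005 Ω as a load on stage 1's tap.
Stage 1's lower leg becomes R2‖(R3+R4) = 926.1 Ω, so V_mid = 13.1 × 926.1/1396 = 8.690 V.
Stage 2 is itself unloaded: V_out = V_mid × R4/(R3+R4) = 8.690 × 150/1005 = 1.30 V.

V_out ≈ 1.30 V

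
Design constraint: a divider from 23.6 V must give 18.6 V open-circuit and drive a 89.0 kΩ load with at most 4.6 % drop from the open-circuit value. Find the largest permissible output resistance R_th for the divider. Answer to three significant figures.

R_th ≤ 4.29 kΩ

Loading drop = R_th/(R_th + R_L) ≤ 0.0460, so R_th ≤ R_L · ε/(1−ε) = 89.0 kΩ × 0.0460/0.9540 = 4.29 kΩ.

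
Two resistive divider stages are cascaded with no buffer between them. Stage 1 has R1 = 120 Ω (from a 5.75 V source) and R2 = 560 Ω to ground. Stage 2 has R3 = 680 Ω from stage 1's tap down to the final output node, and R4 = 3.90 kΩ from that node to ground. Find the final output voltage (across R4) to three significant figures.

Stage 2 presents R3+R4 = 4580 Ω as a load on stage 1's tap.
Stage 1's lower leg becomes R2‖(R3+R4) = 499.0 Ω, so V_mid = 5.75 × 499.0/619.0 = 4.635 V.
Stage 2 is itself unloaded: V_out = V_mid × R4/(R3+R4) = 4.635 × 3900/4580 = 3.95 V.

V_out ≈ 3.95 V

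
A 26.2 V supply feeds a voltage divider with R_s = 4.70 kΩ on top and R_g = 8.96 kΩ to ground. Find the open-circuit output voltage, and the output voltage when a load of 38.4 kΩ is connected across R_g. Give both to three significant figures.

Open-circuit: V = 26.2 × 8.96/(4.70 + 8.96) = 17.2 V.
With the load, R_g becomes R_g‖R_L = 7.265 kΩ, so V = 26.2 × 7.265/11.96 = 15.9 V.

Unloaded: 17.2 V; loaded: 15.9 V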